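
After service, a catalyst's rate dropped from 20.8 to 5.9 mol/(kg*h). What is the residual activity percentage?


Activity (%) = (rate_used / rate_fresh) * 100
rate_used = 5.9, rate_fresh = 20.8
= (5.9 / 20.8) * 100
= 0.2837 * 100 = 28.37

28.37 %


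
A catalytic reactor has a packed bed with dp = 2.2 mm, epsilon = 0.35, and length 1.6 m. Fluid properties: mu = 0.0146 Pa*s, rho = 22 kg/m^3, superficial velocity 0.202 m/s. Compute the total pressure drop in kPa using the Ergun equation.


dp = 2.2 mm = 0.0022 m
Viscous term = 150*0.0146*0.202*(1-0.35)^2 / (0.0022^2*0.35^3) = 900685
Inertial term = 1.75*22*0.202^2*(1-0.35) / (0.0022*0.35^3) = 10825.6
dP/L = 900685 + 10825.6 = 911511 Pa/m
dP = 911511 * 1.6 / 1000 = 1458 kPa

1458 kPa


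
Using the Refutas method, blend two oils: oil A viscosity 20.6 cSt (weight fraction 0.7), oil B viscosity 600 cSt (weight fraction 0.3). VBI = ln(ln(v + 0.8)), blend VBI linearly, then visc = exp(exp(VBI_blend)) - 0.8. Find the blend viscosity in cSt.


Refutas method: VBN_i = 14.534*ln(ln(visc_i + 0.8)) + 10.975, blended linearly by mass fraction; since VBN is linear in VBI_i = ln(ln(visc_i + 0.8)) and the fractions sum to 1, blend VBI directly: visc = exp(exp(VBI_blend)) - 0.8
VBI_1 = ln(ln(20.6 + 0.8)) = 1.11952
VBI_2 = ln(ln(600 + 0.8)) = 1.85603
VBI_blend = 0.7 * 1.11952 + 0.3 * 1.85603 = 1.34047
visc_blend = exp(exp(1.34047)) - 0.8 = 44.84

44.84 cSt


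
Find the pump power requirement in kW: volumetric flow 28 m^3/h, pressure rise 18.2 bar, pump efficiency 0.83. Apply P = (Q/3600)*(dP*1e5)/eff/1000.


Q = 28 / 3600 = 0.00777778 m^3/s
P = 0.00777778 * (18.2 * 1e5) / 0.83 / 1000 = 17.05

17.05 kW


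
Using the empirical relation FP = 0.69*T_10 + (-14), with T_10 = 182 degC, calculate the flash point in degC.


FP = 0.69 * 182 + (-14) = 111.58

111.58 degC


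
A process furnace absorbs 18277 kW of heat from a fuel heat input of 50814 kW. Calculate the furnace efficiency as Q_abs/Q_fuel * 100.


Furnace efficiency = Q_absorbed / Q_fuel * 100
= 18277 / 50814 * 100 = 35.97

35.97 %


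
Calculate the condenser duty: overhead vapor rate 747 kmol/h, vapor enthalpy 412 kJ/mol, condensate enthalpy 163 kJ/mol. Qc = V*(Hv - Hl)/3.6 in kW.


Qc = 747 * (412 - 163) / 3.6 = 747 * 249 / 3.6 = 51670

51670 kW


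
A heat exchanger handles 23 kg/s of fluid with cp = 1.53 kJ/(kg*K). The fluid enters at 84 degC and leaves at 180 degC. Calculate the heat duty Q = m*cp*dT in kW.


Q = m_dot * cp * delta_T
delta_T = 180 - 84 = 96 K
Q = 23 * 1.53 * 96
= 35.19 * 96
= 3378.24 kW

3378.24 kW


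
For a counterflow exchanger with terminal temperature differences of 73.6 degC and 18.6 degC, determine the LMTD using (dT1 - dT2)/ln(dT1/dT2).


LMTD = (dT1 - dT2) / ln(dT1/dT2)
= (73.6 - 18.6) / ln(73.6 / 18.6) = 55 / 1.37548 = 39.99

39.99 degC


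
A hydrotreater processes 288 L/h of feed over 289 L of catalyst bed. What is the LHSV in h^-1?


LHSV = volumetric feed rate / catalyst volume
= 288 L/h / 289 L
= 0.9965 h^-1

0.9965 h^-1


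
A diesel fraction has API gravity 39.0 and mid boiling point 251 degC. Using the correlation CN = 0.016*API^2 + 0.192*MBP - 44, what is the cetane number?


CN = 0.016 * 39.0^2 + 0.192 * 251 - 44
CN = 24.336 + 48.192 - 44 = 28.528

28.528


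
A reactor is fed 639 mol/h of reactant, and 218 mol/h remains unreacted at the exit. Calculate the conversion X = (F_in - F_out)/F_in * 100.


X = (F_in - F_out) / F_in * 100
Moles reacted = 639 - 218 = 421
X = 421 / 639 * 100
= 0.6588 * 100
= 65.88 %

65.88 %


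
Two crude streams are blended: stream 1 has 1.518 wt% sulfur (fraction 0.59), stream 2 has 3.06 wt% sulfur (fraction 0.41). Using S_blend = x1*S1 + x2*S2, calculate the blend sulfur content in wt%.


Linear sulfur blending: S_blend = x1*S1 + x2*S2
Contribution 1: 0.59 * 1.518 = 0.89562 wt%
Contribution 2: 0.41 * 3.06 = 1.2546 wt%
S_blend = 0.89562 + 1.2546 = 2.15022

2.15022 wt%


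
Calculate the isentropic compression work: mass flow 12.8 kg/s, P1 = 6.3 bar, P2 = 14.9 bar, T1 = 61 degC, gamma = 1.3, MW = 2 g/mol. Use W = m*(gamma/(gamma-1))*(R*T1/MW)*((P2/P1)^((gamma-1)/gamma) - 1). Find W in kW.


Isentropic work: W = m*(gamma/(gamma-1))*(R*T1/MW)*((P2/P1)^((gamma-1)/gamma) - 1)
T1 = 61 + 273.15 = 334.15 K
Pressure ratio = 14.9 / 6.3 = 2.36508
Exponent = (1.3 - 1)/1.3 = 0.230769
(P2/P1)^exp - 1 = 2.36508^0.230769 - 1 = 0.219753
W = 12.8 * 1.3 / 0.3 * 8.314 * 334.15 / 2 * 0.219753 = 16930

16930 kW


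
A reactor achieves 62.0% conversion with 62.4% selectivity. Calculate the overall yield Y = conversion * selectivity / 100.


Overall yield = conversion (%) * selectivity (%) / 100
Conversion = 62.0%, Selectivity = 62.4%
Y = 62.0 * 62.4 / 100
= 38.688 %

38.688 %


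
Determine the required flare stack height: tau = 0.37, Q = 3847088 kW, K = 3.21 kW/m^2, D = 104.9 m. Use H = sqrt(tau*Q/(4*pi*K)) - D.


tau*Q/(4*pi*K) = 0.37 * 3847088 / (4 * pi * 3.21) = 35287.3
sqrt(35287.3) = 187.849
H = 187.849 - 104.9 = 82.95

82.95 m


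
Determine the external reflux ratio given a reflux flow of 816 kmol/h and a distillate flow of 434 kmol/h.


Reflux ratio definition: R = L / D (liquid returned / distillate withdrawn)
L = 816 kmol/h, D = 434 kmol/h
R = 816 / 434 = 1.880

1.880


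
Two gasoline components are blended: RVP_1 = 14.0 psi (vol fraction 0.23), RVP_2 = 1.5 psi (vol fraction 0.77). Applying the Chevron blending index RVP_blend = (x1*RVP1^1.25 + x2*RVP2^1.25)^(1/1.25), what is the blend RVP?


Chevron index: RVP_blend = (sum xi*RVPi^1.25)^(1/1.25)
RVP^1.25 terms: 0.23 * 14.0^1.25 + 0.77 * 1.5^1.25 = 7.50678
RVP_blend = 7.50678^(1/1.25) = 5.016

5.016 psi


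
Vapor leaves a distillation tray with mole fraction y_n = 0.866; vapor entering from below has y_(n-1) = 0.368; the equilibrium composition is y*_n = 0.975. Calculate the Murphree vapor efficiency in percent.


Murphree vapor efficiency: EMV = (y_n - y_(n-1)) / (y*_n - y_(n-1)) * 100
EMV = (0.866 - 0.368) / (0.975 - 0.368) * 100 = 0.498 / 0.607 * 100 = 82.04

82.04 %


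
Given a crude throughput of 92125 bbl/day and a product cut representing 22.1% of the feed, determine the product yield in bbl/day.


Crude throughput = 92125 bbl/day
Fraction yield = 22.1%
yield = throughput * fraction / 100
yield = 92125 * 22.1 / 100 = 20359.625

20359.625 bbl/day


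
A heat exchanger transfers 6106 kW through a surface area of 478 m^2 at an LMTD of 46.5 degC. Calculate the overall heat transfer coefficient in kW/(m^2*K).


From Q = U*A*LMTD, U = Q / (A * LMTD)
U = 6106 / (478 * 46.5) = 6106 / 22227 = 0.2747

0.2747 kW/(m^2*K)


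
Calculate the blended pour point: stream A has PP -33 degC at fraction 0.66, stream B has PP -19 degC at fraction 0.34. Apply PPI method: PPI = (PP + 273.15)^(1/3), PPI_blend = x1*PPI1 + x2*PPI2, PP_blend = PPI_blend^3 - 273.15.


PPI_1 = (-33 + 273.15)^(1/3) = 6.215759
PPI_2 = (-19 + 273.15)^(1/3) = 6.334272
PPI_blend = 0.66 * 6.215759 + 0.34 * 6.334272 = 6.256053
PP_blend = 6.256053^3 - 273.15 = 244.8506 - 273.15 = -28.3

-28.3 degC


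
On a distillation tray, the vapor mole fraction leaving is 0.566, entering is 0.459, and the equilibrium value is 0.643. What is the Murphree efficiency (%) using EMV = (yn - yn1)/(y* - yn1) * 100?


Murphree vapor efficiency: EMV = (y_n - y_(n-1)) / (y*_n - y_(n-1)) * 100
EMV = (0.566 - 0.459) / (0.643 - 0.459) * 100 = 0.107 / 0.184 * 100 = 58.15

58.15 %


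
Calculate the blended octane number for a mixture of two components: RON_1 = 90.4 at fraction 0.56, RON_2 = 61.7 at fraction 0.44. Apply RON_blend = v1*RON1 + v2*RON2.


Linear blending: RON_blend = sum(vi * RONi)
Contribution 1: 0.56 * 90.4 = 50.624
Contribution 2: 0.44 * 61.7 = 27.148
RON_blend = 50.624 + 27.148 = 77.772

77.772


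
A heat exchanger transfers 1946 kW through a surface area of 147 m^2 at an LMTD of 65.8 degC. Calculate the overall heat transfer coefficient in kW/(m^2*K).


From Q = U*A*LMTD, U = Q / (A * LMTD)
U = 1946 / (147 * 65.8) = 1946 / 9672.6 = 0.2012

0.2012 kW/(m^2*K)


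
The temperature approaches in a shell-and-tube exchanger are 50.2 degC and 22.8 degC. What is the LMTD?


LMTD = (dT1 - dT2) / ln(dT1/dT2)
= (50.2 - 22.8) / ln(50.2 / 22.8) = 27.4 / 0.789254 = 34.72

34.72 degC


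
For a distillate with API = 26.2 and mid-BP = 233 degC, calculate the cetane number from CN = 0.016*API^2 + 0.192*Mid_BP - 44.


CN = 0.016 * 26.2^2 + 0.192 * 233 - 44
CN = 10.98304 + 44.736 - 44 = 11.71904

11.71904


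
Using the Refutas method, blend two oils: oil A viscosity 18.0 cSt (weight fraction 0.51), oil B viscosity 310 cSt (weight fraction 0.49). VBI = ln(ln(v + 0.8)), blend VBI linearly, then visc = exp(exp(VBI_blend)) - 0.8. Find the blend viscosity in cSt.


Refutas method: VBN_i = 14.534*ln(ln(visc_i + 0.8)) + 10.975, blended linearly by mass fraction; since VBN is linear in VBI_i = ln(ln(visc_i + 0.8)) and the fractions sum to 1, blend VBI directly: visc = exp(exp(VBI_blend)) - 0.8
VBI_1 = ln(ln(18.0 + 0.8)) = 1.07632
VBI_2 = ln(ln(310 + 0.8)) = 1.74731
VBI_blend = 0.51 * 1.07632 + 0.49 * 1.74731 = 1.40511
visc_blend = exp(exp(1.40511)) - 0.8 = 58.11

58.11 cSt


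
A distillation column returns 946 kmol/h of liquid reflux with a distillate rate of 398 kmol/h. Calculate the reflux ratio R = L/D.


Reflux ratio definition: R = L / D (liquid returned / distillate withdrawn)
L = 946 kmol/h, D = 398 kmol/h
R = 946 / 398 = 2.377

2.377


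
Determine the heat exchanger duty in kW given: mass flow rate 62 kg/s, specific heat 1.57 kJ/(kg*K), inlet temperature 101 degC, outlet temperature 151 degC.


Q = m_dot * cp * delta_T
delta_T = 151 - 101 = 50 K
Q = 62 * 1.57 * 50
= 97.34 * 50
= 4867 kW

4867 kW


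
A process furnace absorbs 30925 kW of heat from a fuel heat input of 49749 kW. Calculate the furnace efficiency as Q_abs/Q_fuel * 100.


Furnace efficiency = Q_absorbed / Q_fuel * 100
= 30925 / 49749 * 100 = 62.16

62.16 %


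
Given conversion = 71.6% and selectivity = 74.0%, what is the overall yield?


Overall yield = conversion (%) * selectivity (%) / 100
Conversion = 71.6%, Selectivity = 74.0%
Y = 71.6 * 74.0 / 100
= 52.984 %

52.984 %


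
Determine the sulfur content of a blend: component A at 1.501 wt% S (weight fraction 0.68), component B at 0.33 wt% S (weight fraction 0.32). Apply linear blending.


Linear sulfur blending: S_blend = x1*S1 + x2*S2
Contribution 1: 0.68 * 1.501 = 1.02068 wt%
Contribution 2: 0.32 * 0.33 = 0.1056 wt%
S_blend = 1.02068 + 0.1056 = 1.12628

1.12628 wt%


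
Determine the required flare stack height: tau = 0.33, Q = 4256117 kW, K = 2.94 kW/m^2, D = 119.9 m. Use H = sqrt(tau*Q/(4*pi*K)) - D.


tau*Q/(4*pi*K) = 0.33 * 4256117 / (4 * pi * 2.94) = 38016.3
sqrt(38016.3) = 194.978
H = 194.978 - 119.9 = 75.08

75.08 m


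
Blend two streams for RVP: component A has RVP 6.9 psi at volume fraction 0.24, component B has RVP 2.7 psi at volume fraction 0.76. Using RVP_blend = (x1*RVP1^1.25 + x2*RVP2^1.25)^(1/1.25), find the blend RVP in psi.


Chevron index: RVP_blend = (sum xi*RVPi^1.25)^(1/1.25)
RVP^1.25 terms: 0.24 * 6.9^1.25 + 0.76 * 2.7^1.25 = 5.31432
RVP_blend = 5.31432^(1/1.25) = 3.805

3.805 psi


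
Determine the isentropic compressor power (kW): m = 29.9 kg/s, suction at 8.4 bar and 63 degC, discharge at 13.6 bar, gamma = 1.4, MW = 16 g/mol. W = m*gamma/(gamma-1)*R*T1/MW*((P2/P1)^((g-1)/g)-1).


Isentropic work: W = m*(gamma/(gamma-1))*(R*T1/MW)*((P2/P1)^((gamma-1)/gamma) - 1)
T1 = 63 + 273.15 = 336.15 K
Pressure ratio = 13.6 / 8.4 = 1.61905
Exponent = (1.4 - 1)/1.4 = 0.285714
(P2/P1)^exp - 1 = 1.61905^0.285714 - 1 = 0.147595
W = 29.9 * 1.4 / 0.4 * 8.314 * 336.15 / 16 * 0.147595 = 2698

2698 kW


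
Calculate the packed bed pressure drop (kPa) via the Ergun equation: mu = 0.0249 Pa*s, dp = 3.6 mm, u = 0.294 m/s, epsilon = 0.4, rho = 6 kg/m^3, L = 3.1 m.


dp = 3.6 mm = 0.0036 m
Viscous term = 150*0.0249*0.294*(1-0.4)^2 / (0.0036^2*0.4^3) = 476602
Inertial term = 1.75*6*0.294^2*(1-0.4) / (0.0036*0.4^3) = 2363.48
dP/L = 476602 + 2363.48 = 478965 Pa/m
dP = 478965 * 3.1 / 1000 = 1485 kPa

1485 kPa


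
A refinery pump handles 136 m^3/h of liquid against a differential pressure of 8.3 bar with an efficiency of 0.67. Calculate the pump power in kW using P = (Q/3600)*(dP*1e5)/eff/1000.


Q = 136 / 3600 = 0.0377778 m^3/s
P = 0.0377778 * (8.3 * 1e5) / 0.67 / 1000 = 46.80

46.80 kW


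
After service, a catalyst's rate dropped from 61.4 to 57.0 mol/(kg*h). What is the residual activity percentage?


Activity (%) = (rate_used / rate_fresh) * 100
rate_used = 57.0, rate_fresh = 61.4
= (57.0 / 61.4) * 100
= 0.9283 * 100 = 92.83

92.83 %


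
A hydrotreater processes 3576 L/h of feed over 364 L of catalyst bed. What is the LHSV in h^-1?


LHSV = volumetric feed rate / catalyst volume
= 3576 L/h / 364 L
= 9.824 h^-1

9.824 h^-1


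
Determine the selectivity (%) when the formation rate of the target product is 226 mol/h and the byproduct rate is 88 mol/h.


Selectivity = desired / (desired + undesired) * 100
Total products = 226 + 88 = 314 mol/h
S = 226 / 314 * 100
= 0.7197 * 100
= 71.97 %

71.97 %


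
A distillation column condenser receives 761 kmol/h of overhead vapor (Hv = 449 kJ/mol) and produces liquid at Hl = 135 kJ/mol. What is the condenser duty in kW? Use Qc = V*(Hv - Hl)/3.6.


Qc = 761 * (449 - 135) / 3.6 = 761 * 314 / 3.6 = 66380

66380 kW


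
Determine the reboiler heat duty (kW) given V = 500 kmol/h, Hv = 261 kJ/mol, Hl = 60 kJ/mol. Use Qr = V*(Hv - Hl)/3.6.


Qr = 500 * (261 - 60) / 3.6 = 500 * 201 / 3.6 = 27920

27920 kW


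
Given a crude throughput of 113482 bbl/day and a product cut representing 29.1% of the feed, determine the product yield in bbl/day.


Crude throughput = 113482 bbl/day
Fraction yield = 29.1%
yield = throughput * fraction / 100
yield = 113482 * 29.1 / 100 = 33023.262

33023.262 bbl/day


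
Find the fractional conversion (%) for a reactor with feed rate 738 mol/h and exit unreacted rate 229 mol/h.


X = (F_in - F_out) / F_in * 100
Moles reacted = 738 - 229 = 509
X = 509 / 738 * 100
= 0.6897 * 100
= 68.97 %

68.97 %


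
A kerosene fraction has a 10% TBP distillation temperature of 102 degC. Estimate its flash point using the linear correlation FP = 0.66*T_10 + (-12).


FP = 0.66 * 102 + (-12) = 55.32

55.32 degC


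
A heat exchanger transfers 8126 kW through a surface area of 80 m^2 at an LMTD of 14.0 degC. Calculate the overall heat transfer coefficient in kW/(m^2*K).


From Q = U*A*LMTD, U = Q / (A * LMTD)
U = 8126 / (80 * 14.0) = 8126 / 1120 = 7.255

7.255 kW/(m^2*K)


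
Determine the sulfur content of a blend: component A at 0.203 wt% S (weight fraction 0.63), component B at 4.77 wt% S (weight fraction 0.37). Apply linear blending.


Linear sulfur blending: S_blend = x1*S1 + x2*S2
Contribution 1: 0.63 * 0.203 = 0.12789 wt%
Contribution 2: 0.37 * 4.77 = 1.7649 wt%
S_blend = 0.12789 + 1.7649 = 1.89279

1.89279 wt%


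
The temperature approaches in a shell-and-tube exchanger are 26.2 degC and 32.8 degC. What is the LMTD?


LMTD = (dT1 - dT2) / ln(dT1/dT2)
= (26.2 - 32.8) / ln(26.2 / 32.8) = -6.6 / -0.224669 = 29.38

29.38 degC


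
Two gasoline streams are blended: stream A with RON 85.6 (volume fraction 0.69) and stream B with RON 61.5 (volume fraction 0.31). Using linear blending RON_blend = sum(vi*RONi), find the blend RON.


Linear blending: RON_blend = sum(vi * RONi)
Contribution 1: 0.69 * 85.6 = 59.064
Contribution 2: 0.31 * 61.5 = 19.065
RON_blend = 59.064 + 19.065 = 78.129

78.129


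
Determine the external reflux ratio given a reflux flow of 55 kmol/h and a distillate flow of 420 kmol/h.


Reflux ratio definition: R = L / D (liquid returned / distillate withdrawn)
L = 55 kmol/h, D = 420 kmol/h
R = 55 / 420 = 0.1310

0.1310


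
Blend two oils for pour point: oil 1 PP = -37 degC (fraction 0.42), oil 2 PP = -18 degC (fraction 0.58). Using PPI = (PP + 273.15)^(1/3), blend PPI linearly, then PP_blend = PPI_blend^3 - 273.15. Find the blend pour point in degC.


PPI_1 = (-37 + 273.15)^(1/3) = 6.181056
PPI_2 = (-18 + 273.15)^(1/3) = 6.342569
PPI_blend = 0.42 * 6.181056 + 0.58 * 6.342569 = 6.274734
PP_blend = 6.274734^3 - 273.15 = 247.0506 - 273.15 = -26.1

-26.1 degC


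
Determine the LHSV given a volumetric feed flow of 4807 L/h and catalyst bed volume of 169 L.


LHSV = volumetric feed rate / catalyst volume
= 4807 L/h / 169 L
= 28.44 h^-1

28.44 h^-1


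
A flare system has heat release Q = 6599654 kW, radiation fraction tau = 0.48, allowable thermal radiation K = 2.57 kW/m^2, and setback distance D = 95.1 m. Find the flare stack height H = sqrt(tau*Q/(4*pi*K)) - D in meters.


tau*Q/(4*pi*K) = 0.48 * 6599654 / (4 * pi * 2.57) = 98088.8
sqrt(98088.8) = 313.191
H = 313.191 - 95.1 = 218.1

218.1 m


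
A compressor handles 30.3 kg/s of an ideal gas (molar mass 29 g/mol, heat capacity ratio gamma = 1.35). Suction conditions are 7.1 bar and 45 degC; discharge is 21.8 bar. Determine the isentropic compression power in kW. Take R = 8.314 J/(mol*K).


Isentropic work: W = m*(gamma/(gamma-1))*(R*T1/MW)*((P2/P1)^((gamma-1)/gamma) - 1)
T1 = 45 + 273.15 = 318.15 K
Pressure ratio = 21.8 / 7.1 = 3.07042
Exponent = (1.35 - 1)/1.35 = 0.259259
(P2/P1)^exp - 1 = 3.07042^0.259259 - 1 = 0.337551
W = 30.3 * 1.35 / 0.35 * 8.314 * 318.15 / 29 * 0.337551 = 3598

3598 kW


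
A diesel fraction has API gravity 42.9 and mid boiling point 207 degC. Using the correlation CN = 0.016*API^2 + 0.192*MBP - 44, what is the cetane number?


CN = 0.016 * 42.9^2 + 0.192 * 207 - 44
CN = 29.44656 + 39.744 - 44 = 25.19056

25.19056


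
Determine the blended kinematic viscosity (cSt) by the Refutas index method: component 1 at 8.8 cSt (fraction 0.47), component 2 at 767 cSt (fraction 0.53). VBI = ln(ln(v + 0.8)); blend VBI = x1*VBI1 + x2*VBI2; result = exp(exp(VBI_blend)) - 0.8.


Refutas method: VBN_i = 14.534*ln(ln(visc_i + 0.8)) + 10.975, blended linearly by mass fraction; since VBN is linear in VBI_i = ln(ln(visc_i + 0.8)) and the fractions sum to 1, blend VBI directly: visc = exp(exp(VBI_blend)) - 0.8
VBI_1 = ln(ln(8.8 + 0.8)) = 0.816145
VBI_2 = ln(ln(767 + 0.8)) = 1.89364
VBI_blend = 0.47 * 0.816145 + 0.53 * 1.89364 = 1.38722
visc_blend = exp(exp(1.38722)) - 0.8 = 54.00

54.00 cSt


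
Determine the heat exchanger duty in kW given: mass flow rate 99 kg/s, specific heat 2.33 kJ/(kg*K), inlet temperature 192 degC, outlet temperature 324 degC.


Q = m_dot * cp * delta_T
delta_T = 324 - 192 = 132 K
Q = 99 * 2.33 * 132
= 230.67 * 132
= 30448.44 kW

30448.44 kW


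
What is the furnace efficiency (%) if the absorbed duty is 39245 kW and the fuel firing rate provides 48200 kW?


Furnace efficiency = Q_absorbed / Q_fuel * 100
= 39245 / 48200 * 100 = 81.42

81.42 %


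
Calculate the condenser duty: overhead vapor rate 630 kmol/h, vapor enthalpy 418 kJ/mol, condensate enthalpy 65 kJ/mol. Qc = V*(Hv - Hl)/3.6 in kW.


Qc = 630 * (418 - 65) / 3.6 = 630 * 353 / 3.6 = 61780

61780 kW


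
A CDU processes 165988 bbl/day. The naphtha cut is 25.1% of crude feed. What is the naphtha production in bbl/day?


Crude throughput = 165988 bbl/day
Fraction yield = 25.1%
yield = throughput * fraction / 100
yield = 165988 * 25.1 / 100 = 41662.988

41662.988 bbl/day


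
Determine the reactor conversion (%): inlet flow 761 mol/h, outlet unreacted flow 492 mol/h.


X = (F_in - F_out) / F_in * 100
Moles reacted = 761 - 492 = 269
X = 269 / 761 * 100
= 0.3535 * 100
= 35.35 %

35.35 %


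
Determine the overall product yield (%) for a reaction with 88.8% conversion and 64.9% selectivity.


Overall yield = conversion (%) * selectivity (%) / 100
Conversion = 88.8%, Selectivity = 64.9%
Y = 88.8 * 64.9 / 100
= 57.6312 %

57.6312 %


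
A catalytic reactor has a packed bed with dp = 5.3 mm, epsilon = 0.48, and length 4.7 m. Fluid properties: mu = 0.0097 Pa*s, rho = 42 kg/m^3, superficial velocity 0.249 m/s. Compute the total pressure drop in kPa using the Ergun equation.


dp = 5.3 mm = 0.0053 m
Viscous term = 150*0.0097*0.249*(1-0.48)^2 / (0.0053^2*0.48^3) = 31535.1
Inertial term = 1.75*42*0.249^2*(1-0.48) / (0.0053*0.48^3) = 4042.87
dP/L = 31535.1 + 4042.87 = 35578 Pa/m
dP = 35578 * 4.7 / 1000 = 167.2 kPa

167.2 kPa


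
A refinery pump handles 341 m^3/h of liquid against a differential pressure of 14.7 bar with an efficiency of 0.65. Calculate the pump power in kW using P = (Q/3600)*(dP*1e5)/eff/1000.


Q = 341 / 3600 = 0.0947222 m^3/s
P = 0.0947222 * (14.7 * 1e5) / 0.65 / 1000 = 214.2

214.2 kW


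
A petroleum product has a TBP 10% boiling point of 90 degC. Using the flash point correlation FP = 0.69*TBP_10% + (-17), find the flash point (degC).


FP = 0.69 * 90 + (-17) = 45.1

45.1 degC


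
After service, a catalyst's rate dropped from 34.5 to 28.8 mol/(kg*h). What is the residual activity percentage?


Activity (%) = (rate_used / rate_fresh) * 100
rate_used = 28.8, rate_fresh = 34.5
= (28.8 / 34.5) * 100
= 0.8348 * 100 = 83.48

83.48 %


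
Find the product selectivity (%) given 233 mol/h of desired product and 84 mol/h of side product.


Selectivity = desired / (desired + undesired) * 100
Total products = 233 + 84 = 317 mol/h
S = 233 / 317 * 100
= 0.7350 * 100
= 73.50 %

73.50 %


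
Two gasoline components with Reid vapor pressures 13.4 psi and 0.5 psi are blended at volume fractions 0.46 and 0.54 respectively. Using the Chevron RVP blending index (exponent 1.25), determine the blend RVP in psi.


Chevron index: RVP_blend = (sum xi*RVPi^1.25)^(1/1.25)
RVP^1.25 terms: 0.46 * 13.4^1.25 + 0.54 * 0.5^1.25 = 12.0204
RVP_blend = 12.0204^(1/1.25) = 7.310

7.310 psi


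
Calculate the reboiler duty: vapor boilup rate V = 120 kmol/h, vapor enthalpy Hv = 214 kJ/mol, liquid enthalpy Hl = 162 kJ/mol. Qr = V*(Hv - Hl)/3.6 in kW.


Qr = 120 * (214 - 162) / 3.6 = 120 * 52 / 3.6 = 1733

1733 kW


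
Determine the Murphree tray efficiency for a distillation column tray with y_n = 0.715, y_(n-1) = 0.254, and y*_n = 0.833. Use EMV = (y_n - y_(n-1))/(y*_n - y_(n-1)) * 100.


Murphree vapor efficiency: EMV = (y_n - y_(n-1)) / (y*_n - y_(n-1)) * 100
EMV = (0.715 - 0.254) / (0.833 - 0.254) * 100 = 0.461 / 0.579 * 100 = 79.62

79.62 %


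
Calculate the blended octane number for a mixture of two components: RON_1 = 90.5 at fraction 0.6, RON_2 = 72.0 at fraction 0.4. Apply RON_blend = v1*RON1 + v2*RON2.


Linear blending: RON_blend = sum(vi * RONi)
Contribution 1: 0.6 * 90.5 = 54.3
Contribution 2: 0.4 * 72.0 = 28.8
RON_blend = 54.3 + 28.8 = 83.1

83.1


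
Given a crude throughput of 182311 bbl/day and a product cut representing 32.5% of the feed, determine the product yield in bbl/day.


Crude throughput = 182311 bbl/day
Fraction yield = 32.5%
yield = throughput * fraction / 100
yield = 182311 * 32.5 / 100 = 59251.075

59251.075 bbl/day


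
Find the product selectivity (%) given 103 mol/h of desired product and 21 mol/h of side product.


Selectivity = desired / (desired + undesired) * 100
Total products = 103 + 21 = 124 mol/h
S = 103 / 124 * 100
= 0.8306 * 100
= 83.06 %

83.06 %


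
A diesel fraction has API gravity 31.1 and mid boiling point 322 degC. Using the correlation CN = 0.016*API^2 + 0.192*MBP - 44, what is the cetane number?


CN = 0.016 * 31.1^2 + 0.192 * 322 - 44
CN = 15.47536 + 61.824 - 44 = 33.29936

33.29936


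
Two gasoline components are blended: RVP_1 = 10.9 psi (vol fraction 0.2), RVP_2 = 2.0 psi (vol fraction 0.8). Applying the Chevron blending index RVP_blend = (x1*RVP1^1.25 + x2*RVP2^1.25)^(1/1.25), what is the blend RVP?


Chevron index: RVP_blend = (sum xi*RVPi^1.25)^(1/1.25)
RVP^1.25 terms: 0.2 * 10.9^1.25 + 0.8 * 2.0^1.25 = 5.86381
RVP_blend = 5.86381^(1/1.25) = 4.117

4.117 psi


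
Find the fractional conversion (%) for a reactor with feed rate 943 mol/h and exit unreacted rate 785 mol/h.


X = (F_in - F_out) / F_in * 100
Moles reacted = 943 - 785 = 158
X = 158 / 943 * 100
= 0.1676 * 100
= 16.76 %

16.76 %


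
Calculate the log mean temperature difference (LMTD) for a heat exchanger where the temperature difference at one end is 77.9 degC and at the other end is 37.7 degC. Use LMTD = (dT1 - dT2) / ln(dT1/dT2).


LMTD = (dT1 - dT2) / ln(dT1/dT2)
= (77.9 - 37.7) / ln(77.9 / 37.7) = 40.2 / 0.725766 = 55.39

55.39 degC


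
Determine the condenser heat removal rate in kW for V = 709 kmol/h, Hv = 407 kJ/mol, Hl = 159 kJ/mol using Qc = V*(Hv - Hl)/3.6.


Qc = 709 * (407 - 159) / 3.6 = 709 * 248 / 3.6 = 48840

48840 kW


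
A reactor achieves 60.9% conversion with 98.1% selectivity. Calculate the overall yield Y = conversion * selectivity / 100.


Overall yield = conversion (%) * selectivity (%) / 100
Conversion = 60.9%, Selectivity = 98.1%
Y = 60.9 * 98.1 / 100
= 59.7429 %

59.7429 %


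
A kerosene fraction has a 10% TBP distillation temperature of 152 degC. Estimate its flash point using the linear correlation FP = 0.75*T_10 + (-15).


FP = 0.75 * 152 + (-15) = 99

99 degC


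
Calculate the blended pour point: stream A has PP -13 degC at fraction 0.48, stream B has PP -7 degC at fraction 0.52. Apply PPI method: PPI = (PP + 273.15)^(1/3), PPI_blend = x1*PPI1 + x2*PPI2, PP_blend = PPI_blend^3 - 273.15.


PPI_1 = (-13 + 273.15)^(1/3) = 6.383731
PPI_2 = (-7 + 273.15)^(1/3) = 6.432436
PPI_blend = 0.48 * 6.383731 + 0.52 * 6.432436 = 6.409058
PP_blend = 6.409058^3 - 273.15 = 263.2586 - 273.15 = -9.89

-9.89 degC


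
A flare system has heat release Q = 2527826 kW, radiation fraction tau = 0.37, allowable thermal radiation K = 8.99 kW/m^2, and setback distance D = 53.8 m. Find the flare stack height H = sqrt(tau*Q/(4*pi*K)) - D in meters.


tau*Q/(4*pi*K) = 0.37 * 2527826 / (4 * pi * 8.99) = 8279.03
sqrt(8279.03) = 90.9892
H = 90.9892 - 53.8 = 37.19

37.19 m


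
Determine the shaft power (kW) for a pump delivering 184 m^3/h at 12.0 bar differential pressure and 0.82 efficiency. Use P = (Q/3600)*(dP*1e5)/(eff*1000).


Q = 184 / 3600 = 0.0511111 m^3/s
P = 0.0511111 * (12.0 * 1e5) / 0.82 / 1000 = 74.80

74.80 kW


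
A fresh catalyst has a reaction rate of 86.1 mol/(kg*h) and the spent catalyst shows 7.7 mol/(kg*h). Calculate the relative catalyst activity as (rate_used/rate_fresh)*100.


Activity (%) = (rate_used / rate_fresh) * 100
rate_used = 7.7, rate_fresh = 86.1
= (7.7 / 86.1) * 100
= 0.08943 * 100 = 8.943

8.943 %


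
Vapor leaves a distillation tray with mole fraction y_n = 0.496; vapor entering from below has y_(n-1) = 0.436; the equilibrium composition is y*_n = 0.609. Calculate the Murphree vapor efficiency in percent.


Murphree vapor efficiency: EMV = (y_n - y_(n-1)) / (y*_n - y_(n-1)) * 100
EMV = (0.496 - 0.436) / (0.609 - 0.436) * 100 = 0.06 / 0.173 * 100 = 34.68

34.68 %


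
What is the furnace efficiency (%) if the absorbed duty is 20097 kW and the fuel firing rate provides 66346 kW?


Furnace efficiency = Q_absorbed / Q_fuel * 100
= 20097 / 66346 * 100 = 30.29

30.29 %


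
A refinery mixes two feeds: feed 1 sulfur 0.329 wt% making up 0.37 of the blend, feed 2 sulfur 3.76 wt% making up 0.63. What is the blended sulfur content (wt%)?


Linear sulfur blending: S_blend = x1*S1 + x2*S2
Contribution 1: 0.37 * 0.329 = 0.12173 wt%
Contribution 2: 0.63 * 3.76 = 2.3688 wt%
S_blend = 0.12173 + 2.3688 = 2.49053

2.49053 wt%


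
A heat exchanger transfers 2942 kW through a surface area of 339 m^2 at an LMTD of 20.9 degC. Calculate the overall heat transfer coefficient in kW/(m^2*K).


From Q = U*A*LMTD, U = Q / (A * LMTD)
U = 2942 / (339 * 20.9) = 2942 / 7085.1 = 0.4152

0.4152 kW/(m^2*K)


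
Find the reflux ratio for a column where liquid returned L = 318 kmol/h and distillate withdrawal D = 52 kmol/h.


Reflux ratio definition: R = L / D (liquid returned / distillate withdrawn)
L = 318 kmol/h, D = 52 kmol/h
R = 318 / 52 = 6.115

6.115


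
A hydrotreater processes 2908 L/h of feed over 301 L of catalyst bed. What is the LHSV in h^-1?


LHSV = volumetric feed rate / catalyst volume
= 2908 L/h / 301 L
= 9.661 h^-1

9.661 h^-1


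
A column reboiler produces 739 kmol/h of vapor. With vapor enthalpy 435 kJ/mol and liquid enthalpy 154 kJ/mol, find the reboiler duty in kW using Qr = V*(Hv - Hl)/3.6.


Qr = 739 * (435 - 154) / 3.6 = 739 * 281 / 3.6 = 57680

57680 kW


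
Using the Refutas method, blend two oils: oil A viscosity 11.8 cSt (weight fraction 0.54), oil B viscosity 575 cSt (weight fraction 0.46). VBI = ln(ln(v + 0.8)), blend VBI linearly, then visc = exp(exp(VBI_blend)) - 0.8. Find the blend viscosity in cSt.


Refutas method: VBN_i = 14.534*ln(ln(visc_i + 0.8)) + 10.975, blended linearly by mass fraction; since VBN is linear in VBI_i = ln(ln(visc_i + 0.8)) and the fractions sum to 1, blend VBI directly: visc = exp(exp(VBI_blend)) - 0.8
VBI_1 = ln(ln(11.8 + 0.8)) = 0.929679
VBI_2 = ln(ln(575 + 0.8)) = 1.84936
VBI_blend = 0.54 * 0.929679 + 0.46 * 1.84936 = 1.35273
visc_blend = exp(exp(1.35273)) - 0.8 = 47.05

47.05 cSt


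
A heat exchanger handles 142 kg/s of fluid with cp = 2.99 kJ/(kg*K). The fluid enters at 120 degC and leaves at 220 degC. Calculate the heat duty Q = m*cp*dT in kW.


Q = m_dot * cp * delta_T
delta_T = 220 - 120 = 100 K
Q = 142 * 2.99 * 100
= 424.58 * 100
= 42458 kW

42458 kW


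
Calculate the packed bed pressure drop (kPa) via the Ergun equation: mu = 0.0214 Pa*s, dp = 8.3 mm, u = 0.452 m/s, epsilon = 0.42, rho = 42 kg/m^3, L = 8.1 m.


dp = 8.3 mm = 0.0083 m
Viscous term = 150*0.0214*0.452*(1-0.42)^2 / (0.0083^2*0.42^3) = 95630.3
Inertial term = 1.75*42*0.452^2*(1-0.42) / (0.0083*0.42^3) = 14163.4
dP/L = 95630.3 + 14163.4 = 109794 Pa/m
dP = 109794 * 8.1 / 1000 = 889.3 kPa

889.3 kPa


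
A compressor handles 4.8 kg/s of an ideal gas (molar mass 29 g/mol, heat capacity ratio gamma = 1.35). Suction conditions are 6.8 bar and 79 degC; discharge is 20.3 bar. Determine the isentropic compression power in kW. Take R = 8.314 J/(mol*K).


Isentropic work: W = m*(gamma/(gamma-1))*(R*T1/MW)*((P2/P1)^((gamma-1)/gamma) - 1)
T1 = 79 + 273.15 = 352.15 K
Pressure ratio = 20.3 / 6.8 = 2.98529
Exponent = (1.35 - 1)/1.35 = 0.259259
(P2/P1)^exp - 1 = 2.98529^0.259259 - 1 = 0.327836
W = 4.8 * 1.35 / 0.35 * 8.314 * 352.15 / 29 * 0.327836 = 612.8

612.8 kW


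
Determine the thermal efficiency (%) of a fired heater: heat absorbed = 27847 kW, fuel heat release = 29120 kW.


Furnace efficiency = Q_absorbed / Q_fuel * 100
= 27847 / 29120 * 100 = 95.63

95.63 %


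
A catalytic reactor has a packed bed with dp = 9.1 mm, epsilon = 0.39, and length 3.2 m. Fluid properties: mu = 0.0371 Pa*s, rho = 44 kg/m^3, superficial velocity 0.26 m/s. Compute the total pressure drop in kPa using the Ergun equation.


dp = 9.1 mm = 0.0091 m
Viscous term = 150*0.0371*0.26*(1-0.39)^2 / (0.0091^2*0.39^3) = 109603
Inertial term = 1.75*44*0.26^2*(1-0.39) / (0.0091*0.39^3) = 5882.1
dP/L = 109603 + 5882.1 = 115485 Pa/m
dP = 115485 * 3.2 / 1000 = 369.6 kPa

369.6 kPa


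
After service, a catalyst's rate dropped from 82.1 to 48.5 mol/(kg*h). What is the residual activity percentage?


Activity (%) = (rate_used / rate_fresh) * 100
rate_used = 48.5, rate_fresh = 82.1
= (48.5 / 82.1) * 100
= 0.5907 * 100 = 59.07

59.07 %


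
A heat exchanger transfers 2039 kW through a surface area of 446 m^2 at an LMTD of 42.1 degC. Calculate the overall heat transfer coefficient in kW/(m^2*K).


From Q = U*A*LMTD, U = Q / (A * LMTD)
U = 2039 / (446 * 42.1) = 2039 / 18776.6 = 0.1086

0.1086 kW/(m^2*K)


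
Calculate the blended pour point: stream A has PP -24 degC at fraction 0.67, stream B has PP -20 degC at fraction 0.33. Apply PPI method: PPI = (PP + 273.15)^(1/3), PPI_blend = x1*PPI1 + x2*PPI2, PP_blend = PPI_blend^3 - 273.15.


PPI_1 = (-24 + 273.15)^(1/3) = 6.292458
PPI_2 = (-20 + 273.15)^(1/3) = 6.325953
PPI_blend = 0.67 * 6.292458 + 0.33 * 6.325953 = 6.303511
PP_blend = 6.303511^3 - 273.15 = 250.4653 - 273.15 = -22.68

-22.68 degC


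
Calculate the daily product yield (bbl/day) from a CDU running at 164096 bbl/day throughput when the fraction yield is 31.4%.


Crude throughput = 164096 bbl/day
Fraction yield = 31.4%
yield = throughput * fraction / 100
yield = 164096 * 31.4 / 100 = 51526.144

51526.144 bbl/day


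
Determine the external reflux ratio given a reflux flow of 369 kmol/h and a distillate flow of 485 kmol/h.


Reflux ratio definition: R = L / D (liquid returned / distillate withdrawn)
L = 369 kmol/h, D = 485 kmol/h
R = 369 / 485 = 0.7608

0.7608


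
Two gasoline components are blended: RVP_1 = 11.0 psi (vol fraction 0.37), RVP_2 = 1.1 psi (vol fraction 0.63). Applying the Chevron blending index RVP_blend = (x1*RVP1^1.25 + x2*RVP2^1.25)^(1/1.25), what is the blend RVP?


Chevron index: RVP_blend = (sum xi*RVPi^1.25)^(1/1.25)
RVP^1.25 terms: 0.37 * 11.0^1.25 + 0.63 * 1.1^1.25 = 8.12183
RVP_blend = 8.12183^(1/1.25) = 5.342

5.342 psi


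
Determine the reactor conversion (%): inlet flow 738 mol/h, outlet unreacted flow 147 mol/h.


X = (F_in - F_out) / F_in * 100
Moles reacted = 738 - 147 = 591
X = 591 / 738 * 100
= 0.8008 * 100
= 80.08 %

80.08 %


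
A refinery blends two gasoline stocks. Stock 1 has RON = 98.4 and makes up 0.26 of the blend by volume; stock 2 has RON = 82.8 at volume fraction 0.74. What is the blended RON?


Linear blending: RON_blend = sum(vi * RONi)
Contribution 1: 0.26 * 98.4 = 25.584
Contribution 2: 0.74 * 82.8 = 61.272
RON_blend = 25.584 + 61.272 = 86.856

86.856


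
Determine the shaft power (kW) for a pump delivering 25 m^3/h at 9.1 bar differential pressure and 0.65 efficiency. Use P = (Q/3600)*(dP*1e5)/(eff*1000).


Q = 25 / 3600 = 0.00694444 m^3/s
P = 0.00694444 * (9.1 * 1e5) / 0.65 / 1000 = 9.722

9.722 kW


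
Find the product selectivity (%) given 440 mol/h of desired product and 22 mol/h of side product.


Selectivity = desired / (desired + undesired) * 100
Total products = 440 + 22 = 462 mol/h
S = 440 / 462 * 100
= 0.9524 * 100
= 95.24 %

95.24 %


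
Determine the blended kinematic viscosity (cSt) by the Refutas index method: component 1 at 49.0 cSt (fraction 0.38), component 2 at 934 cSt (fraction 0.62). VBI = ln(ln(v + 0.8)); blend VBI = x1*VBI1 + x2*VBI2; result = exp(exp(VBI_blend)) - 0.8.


Refutas method: VBN_i = 14.534*ln(ln(visc_i + 0.8)) + 10.975, blended linearly by mass fraction; since VBN is linear in VBI_i = ln(ln(visc_i + 0.8)) and the fractions sum to 1, blend VBI directly: visc = exp(exp(VBI_blend)) - 0.8
VBI_1 = ln(ln(49.0 + 0.8)) = 1.36303
VBI_2 = ln(ln(934 + 0.8)) = 1.92284
VBI_blend = 0.38 * 1.36303 + 0.62 * 1.92284 = 1.71011
visc_blend = exp(exp(1.71011)) - 0.8 = 251.2

251.2 cSt


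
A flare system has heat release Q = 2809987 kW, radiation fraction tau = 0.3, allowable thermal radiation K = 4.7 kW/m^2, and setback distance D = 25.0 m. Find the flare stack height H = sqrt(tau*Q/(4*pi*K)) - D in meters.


tau*Q/(4*pi*K) = 0.3 * 2809987 / (4 * pi * 4.7) = 14273.1
sqrt(14273.1) = 119.47
H = 119.47 - 25.0 = 94.47

94.47 m


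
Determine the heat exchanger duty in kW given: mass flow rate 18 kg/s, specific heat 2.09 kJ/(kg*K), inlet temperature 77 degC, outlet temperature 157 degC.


Q = m_dot * cp * delta_T
delta_T = 157 - 77 = 80 K
Q = 18 * 2.09 * 80
= 37.62 * 80
= 3009.6 kW

3009.6 kW


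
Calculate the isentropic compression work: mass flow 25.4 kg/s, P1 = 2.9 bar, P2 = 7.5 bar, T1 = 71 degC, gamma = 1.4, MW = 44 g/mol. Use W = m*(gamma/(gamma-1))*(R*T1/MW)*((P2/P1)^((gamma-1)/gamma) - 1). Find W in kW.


Isentropic work: W = m*(gamma/(gamma-1))*(R*T1/MW)*((P2/P1)^((gamma-1)/gamma) - 1)
T1 = 71 + 273.15 = 344.15 K
Pressure ratio = 7.5 / 2.9 = 2.58621
Exponent = (1.4 - 1)/1.4 = 0.285714
(P2/P1)^exp - 1 = 2.58621^0.285714 - 1 = 0.311909
W = 25.4 * 1.4 / 0.4 * 8.314 * 344.15 / 44 * 0.311909 = 1803

1803 kW


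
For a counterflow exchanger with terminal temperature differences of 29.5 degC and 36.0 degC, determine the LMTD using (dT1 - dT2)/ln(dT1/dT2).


LMTD = (dT1 - dT2) / ln(dT1/dT2)
= (29.5 - 36.0) / ln(29.5 / 36.0) = -6.5 / -0.199129 = 32.64

32.64 degC


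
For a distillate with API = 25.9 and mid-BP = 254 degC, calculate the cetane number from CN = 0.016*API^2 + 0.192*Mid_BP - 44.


CN = 0.016 * 25.9^2 + 0.192 * 254 - 44
CN = 10.73296 + 48.768 - 44 = 15.50096

15.50096


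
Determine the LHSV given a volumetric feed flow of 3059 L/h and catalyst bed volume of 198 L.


LHSV = volumetric feed rate / catalyst volume
= 3059 L/h / 198 L
= 15.45 h^-1

15.45 h^-1


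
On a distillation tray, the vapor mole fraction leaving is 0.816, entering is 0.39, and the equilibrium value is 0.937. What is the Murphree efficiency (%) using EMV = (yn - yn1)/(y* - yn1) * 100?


Murphree vapor efficiency: EMV = (y_n - y_(n-1)) / (y*_n - y_(n-1)) * 100
EMV = (0.816 - 0.39) / (0.937 - 0.39) * 100 = 0.426 / 0.547 * 100 = 77.88

77.88 %


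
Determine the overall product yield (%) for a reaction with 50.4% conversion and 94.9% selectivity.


Overall yield = conversion (%) * selectivity (%) / 100
Conversion = 50.4%, Selectivity = 94.9%
Y = 50.4 * 94.9 / 100
= 47.8296 %

47.8296 %


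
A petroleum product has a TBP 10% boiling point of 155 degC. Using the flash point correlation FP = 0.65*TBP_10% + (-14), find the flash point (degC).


FP = 0.65 * 155 + (-14) = 86.75

86.75 degC


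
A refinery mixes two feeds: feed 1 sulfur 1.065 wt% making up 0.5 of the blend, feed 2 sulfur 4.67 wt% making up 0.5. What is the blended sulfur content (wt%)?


Linear sulfur blending: S_blend = x1*S1 + x2*S2
Contribution 1: 0.5 * 1.065 = 0.5325 wt%
Contribution 2: 0.5 * 4.67 = 2.335 wt%
S_blend = 0.5325 + 2.335 = 2.8675

2.8675 wt%


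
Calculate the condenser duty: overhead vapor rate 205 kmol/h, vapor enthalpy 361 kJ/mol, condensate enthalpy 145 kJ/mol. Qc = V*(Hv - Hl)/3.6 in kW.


Qc = 205 * (361 - 145) / 3.6 = 205 * 216 / 3.6 = 12300

12300 kW


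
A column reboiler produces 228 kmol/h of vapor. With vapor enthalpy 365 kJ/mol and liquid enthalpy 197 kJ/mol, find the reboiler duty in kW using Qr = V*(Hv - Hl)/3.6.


Qr = 228 * (365 - 197) / 3.6 = 228 * 168 / 3.6 = 10640

10640 kW


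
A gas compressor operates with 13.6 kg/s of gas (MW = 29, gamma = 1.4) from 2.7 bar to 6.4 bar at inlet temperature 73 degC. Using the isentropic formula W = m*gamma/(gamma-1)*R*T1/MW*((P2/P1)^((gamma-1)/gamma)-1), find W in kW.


Isentropic work: W = m*(gamma/(gamma-1))*(R*T1/MW)*((P2/P1)^((gamma-1)/gamma) - 1)
T1 = 73 + 273.15 = 346.15 K
Pressure ratio = 6.4 / 2.7 = 2.37037
Exponent = (1.4 - 1)/1.4 = 0.285714
(P2/P1)^exp - 1 = 2.37037^0.285714 - 1 = 0.279647
W = 13.6 * 1.4 / 0.4 * 8.314 * 346.15 / 29 * 0.279647 = 1321

1321 kW


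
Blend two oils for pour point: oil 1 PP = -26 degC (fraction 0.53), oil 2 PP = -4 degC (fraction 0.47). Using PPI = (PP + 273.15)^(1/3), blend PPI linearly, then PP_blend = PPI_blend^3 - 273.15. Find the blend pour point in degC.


PPI_1 = (-26 + 273.15)^(1/3) = 6.275575
PPI_2 = (-4 + 273.15)^(1/3) = 6.456514
PPI_blend = 0.53 * 6.275575 + 0.47 * 6.456514 = 6.360616
PP_blend = 6.360616^3 - 273.15 = 257.3342 - 273.15 = -15.82

-15.82 degC


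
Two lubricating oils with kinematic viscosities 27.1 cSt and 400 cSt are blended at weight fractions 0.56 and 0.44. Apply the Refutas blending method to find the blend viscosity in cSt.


Refutas method: VBN_i = 14.534*ln(ln(visc_i + 0.8)) + 10.975, blended linearly by mass fraction; since VBN is linear in VBI_i = ln(ln(visc_i + 0.8)) and the fractions sum to 1, blend VBI directly: visc = exp(exp(VBI_blend)) - 0.8
VBI_1 = ln(ln(27.1 + 0.8)) = 1.20256
VBI_2 = ln(ln(400 + 0.8)) = 1.79067
VBI_blend = 0.56 * 1.20256 + 0.44 * 1.79067 = 1.46133
visc_blend = exp(exp(1.46133)) - 0.8 = 73.77

73.77 cSt


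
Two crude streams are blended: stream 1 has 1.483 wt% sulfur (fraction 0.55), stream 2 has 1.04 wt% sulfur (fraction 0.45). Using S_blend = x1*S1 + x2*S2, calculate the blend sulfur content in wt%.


Linear sulfur blending: S_blend = x1*S1 + x2*S2
Contribution 1: 0.55 * 1.483 = 0.81565 wt%
Contribution 2: 0.45 * 1.04 = 0.468 wt%
S_blend = 0.81565 + 0.468 = 1.28365

1.28365 wt%
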